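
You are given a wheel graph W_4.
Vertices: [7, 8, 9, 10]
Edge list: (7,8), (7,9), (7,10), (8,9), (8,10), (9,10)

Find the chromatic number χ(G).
χ(G) = 4

Clique number ω(G) = 4 (lower bound: χ ≥ ω).
The clique on [7, 8, 9, 10] has size 4, forcing χ ≥ 4, and the coloring below uses 4 colors, so χ(G) = 4.
A valid 4-coloring: color 1: [10]; color 2: [9]; color 3: [7]; color 4: [8].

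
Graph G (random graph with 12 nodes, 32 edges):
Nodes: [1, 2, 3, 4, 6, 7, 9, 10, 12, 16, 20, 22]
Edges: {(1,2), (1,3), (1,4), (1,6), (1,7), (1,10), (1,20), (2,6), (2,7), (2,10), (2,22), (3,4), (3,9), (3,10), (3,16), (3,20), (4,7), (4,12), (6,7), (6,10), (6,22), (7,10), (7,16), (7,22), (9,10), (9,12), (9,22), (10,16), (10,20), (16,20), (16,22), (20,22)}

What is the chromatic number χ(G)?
Clique number ω(G) = 5 (lower bound: χ ≥ ω).
The clique on [1, 2, 6, 7, 10] has size 5, forcing χ ≥ 5, and the coloring below uses 5 colors, so χ(G) = 5.
A valid 5-coloring: color 1: [4, 10, 22]; color 2: [1, 9, 16]; color 3: [3, 7, 12]; color 4: [6, 20]; color 5: [2].

χ(G) = 5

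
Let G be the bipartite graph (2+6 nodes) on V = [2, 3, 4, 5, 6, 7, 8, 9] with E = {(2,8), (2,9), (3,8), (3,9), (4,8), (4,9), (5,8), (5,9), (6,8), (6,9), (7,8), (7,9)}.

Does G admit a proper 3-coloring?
A valid 3-coloring: color 1: [8, 9]; color 2: [2, 3, 4, 5, 6, 7].
(χ(G) = 2 ≤ 3.)

Yes, G is 3-colorable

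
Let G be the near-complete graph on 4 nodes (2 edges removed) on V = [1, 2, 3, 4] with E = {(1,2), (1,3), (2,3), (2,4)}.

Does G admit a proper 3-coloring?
Yes, G is 3-colorable

A valid 3-coloring: color 1: [2]; color 2: [3, 4]; color 3: [1].
(χ(G) = 3 ≤ 3.)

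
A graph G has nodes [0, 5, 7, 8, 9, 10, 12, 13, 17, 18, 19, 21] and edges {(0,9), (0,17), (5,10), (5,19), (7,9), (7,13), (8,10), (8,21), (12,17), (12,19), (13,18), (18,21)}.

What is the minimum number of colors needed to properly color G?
χ(G) = 2

Clique number ω(G) = 2 (lower bound: χ ≥ ω).
The graph is bipartite (no odd cycle), so 2 colors suffice: χ(G) = 2.
A valid 2-coloring: color 1: [0, 5, 7, 8, 12, 18]; color 2: [9, 10, 13, 17, 19, 21].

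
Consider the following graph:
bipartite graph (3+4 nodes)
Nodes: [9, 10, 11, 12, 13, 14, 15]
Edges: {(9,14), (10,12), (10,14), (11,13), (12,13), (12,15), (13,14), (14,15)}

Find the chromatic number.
χ(G) = 2

Clique number ω(G) = 2 (lower bound: χ ≥ ω).
The graph is bipartite (no odd cycle), so 2 colors suffice: χ(G) = 2.
A valid 2-coloring: color 1: [11, 12, 14]; color 2: [9, 10, 13, 15].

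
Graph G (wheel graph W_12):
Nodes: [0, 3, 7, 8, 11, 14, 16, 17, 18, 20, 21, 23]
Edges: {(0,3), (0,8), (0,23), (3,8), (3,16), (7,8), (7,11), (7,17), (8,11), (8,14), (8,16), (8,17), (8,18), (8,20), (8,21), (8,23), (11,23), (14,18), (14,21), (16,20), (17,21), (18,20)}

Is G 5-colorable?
Yes, G is 5-colorable

A valid 5-coloring: color 1: [8]; color 2: [0, 11, 16, 17, 18]; color 3: [3, 7, 20, 21, 23]; color 4: [14].
(χ(G) = 4 ≤ 5.)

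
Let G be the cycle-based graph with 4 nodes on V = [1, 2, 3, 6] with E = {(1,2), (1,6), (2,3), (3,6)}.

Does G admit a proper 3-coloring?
A valid 3-coloring: color 1: [2, 6]; color 2: [1, 3].
(χ(G) = 2 ≤ 3.)

Yes, G is 3-colorable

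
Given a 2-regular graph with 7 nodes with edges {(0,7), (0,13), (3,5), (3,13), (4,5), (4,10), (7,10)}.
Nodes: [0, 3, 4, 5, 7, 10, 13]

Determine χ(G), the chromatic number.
χ(G) = 3

Clique number ω(G) = 2 (lower bound: χ ≥ ω).
Odd cycle [3, 13, 0, 7, 10, 4, 5] needs 3 colors (χ ≥ 3).
The coloring below uses 3 colors, so χ(G) = 3.
A valid 3-coloring: color 1: [4, 7, 13]; color 2: [0, 3, 10]; color 3: [5].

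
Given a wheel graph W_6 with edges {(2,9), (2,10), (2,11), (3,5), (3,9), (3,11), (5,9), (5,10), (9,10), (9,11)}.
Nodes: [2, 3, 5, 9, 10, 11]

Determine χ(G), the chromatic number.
Clique number ω(G) = 3 (lower bound: χ ≥ ω).
Odd cycle [2, 11, 3, 5, 10] needs 3 colors (χ ≥ 3).
Vertex 9 is adjacent to every vertex of [2, 3, 5, 10, 11], which already need 3 colors among themselves, so 9 needs a new color (χ ≥ 4).
The coloring below uses 4 colors, so χ(G) = 4.
A valid 4-coloring: color 1: [9]; color 2: [2, 5]; color 3: [10, 11]; color 4: [3].

χ(G) = 4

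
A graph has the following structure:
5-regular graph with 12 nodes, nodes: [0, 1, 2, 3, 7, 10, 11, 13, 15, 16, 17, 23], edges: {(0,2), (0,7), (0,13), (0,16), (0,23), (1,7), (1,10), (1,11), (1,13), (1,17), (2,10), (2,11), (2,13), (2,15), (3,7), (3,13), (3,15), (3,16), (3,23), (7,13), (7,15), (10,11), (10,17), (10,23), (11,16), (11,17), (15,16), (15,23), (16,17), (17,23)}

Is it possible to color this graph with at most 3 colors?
No, G is not 3-colorable

The clique on vertices [1, 10, 11, 17] has size 4 > 3, so it alone needs 4 colors.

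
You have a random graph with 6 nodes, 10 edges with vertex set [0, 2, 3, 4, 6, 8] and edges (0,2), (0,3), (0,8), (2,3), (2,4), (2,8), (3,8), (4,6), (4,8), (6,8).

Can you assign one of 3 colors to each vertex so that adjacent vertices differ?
The clique on vertices [0, 2, 3, 8] has size 4 > 3, so it alone needs 4 colors.

No, G is not 3-colorable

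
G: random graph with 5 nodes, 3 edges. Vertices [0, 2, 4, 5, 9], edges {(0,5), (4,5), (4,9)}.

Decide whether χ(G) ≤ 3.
Yes, G is 3-colorable

A valid 3-coloring: color 1: [2, 5, 9]; color 2: [0, 4].
(χ(G) = 2 ≤ 3.)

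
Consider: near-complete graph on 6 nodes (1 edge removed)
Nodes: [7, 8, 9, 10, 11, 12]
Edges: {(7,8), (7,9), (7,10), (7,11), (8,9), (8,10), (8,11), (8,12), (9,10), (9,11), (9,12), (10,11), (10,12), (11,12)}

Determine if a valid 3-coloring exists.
No, G is not 3-colorable

The clique on vertices [8, 9, 10, 11, 12] has size 5 > 3, so it alone needs 5 colors.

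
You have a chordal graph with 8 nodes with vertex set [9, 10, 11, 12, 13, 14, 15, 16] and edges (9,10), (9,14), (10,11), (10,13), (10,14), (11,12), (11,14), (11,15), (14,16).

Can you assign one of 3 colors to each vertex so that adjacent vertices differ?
A valid 3-coloring: color 1: [10, 12, 15, 16]; color 2: [9, 11, 13]; color 3: [14].
(χ(G) = 3 ≤ 3.)

Yes, G is 3-colorable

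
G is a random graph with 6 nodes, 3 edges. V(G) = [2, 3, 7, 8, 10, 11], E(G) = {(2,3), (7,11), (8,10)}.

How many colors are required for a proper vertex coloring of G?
Clique number ω(G) = 2 (lower bound: χ ≥ ω).
The graph is bipartite (no odd cycle), so 2 colors suffice: χ(G) = 2.
A valid 2-coloring: color 1: [2, 7, 10]; color 2: [3, 8, 11].

χ(G) = 2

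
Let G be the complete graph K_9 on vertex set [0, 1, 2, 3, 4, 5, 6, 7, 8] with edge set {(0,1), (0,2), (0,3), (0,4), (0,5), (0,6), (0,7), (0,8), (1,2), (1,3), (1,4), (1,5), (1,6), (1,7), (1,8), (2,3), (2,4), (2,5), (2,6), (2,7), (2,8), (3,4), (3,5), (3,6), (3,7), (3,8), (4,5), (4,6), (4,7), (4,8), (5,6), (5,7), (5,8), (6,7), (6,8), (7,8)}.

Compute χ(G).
χ(G) = 9

Clique number ω(G) = 9 (lower bound: χ ≥ ω).
The clique on [0, 1, 2, 3, 4, 5, 6, 7, 8] has size 9, forcing χ ≥ 9, and the coloring below uses 9 colors, so χ(G) = 9.
A valid 9-coloring: color 1: [7]; color 2: [6]; color 3: [2]; color 4: [8]; color 5: [3]; color 6: [1]; color 7: [4]; color 8: [0]; color 9: [5].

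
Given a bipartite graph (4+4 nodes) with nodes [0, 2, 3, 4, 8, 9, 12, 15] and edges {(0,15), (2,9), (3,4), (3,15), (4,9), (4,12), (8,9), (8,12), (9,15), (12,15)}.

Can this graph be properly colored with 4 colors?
Yes, G is 4-colorable

A valid 4-coloring: color 1: [2, 4, 8, 15]; color 2: [0, 3, 9, 12].
(χ(G) = 2 ≤ 4.)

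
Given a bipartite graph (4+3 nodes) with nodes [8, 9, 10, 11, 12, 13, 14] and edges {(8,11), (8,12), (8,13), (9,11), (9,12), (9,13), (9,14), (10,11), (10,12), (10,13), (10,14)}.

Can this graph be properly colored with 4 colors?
Yes, G is 4-colorable

A valid 4-coloring: color 1: [8, 9, 10]; color 2: [11, 12, 13, 14].
(χ(G) = 2 ≤ 4.)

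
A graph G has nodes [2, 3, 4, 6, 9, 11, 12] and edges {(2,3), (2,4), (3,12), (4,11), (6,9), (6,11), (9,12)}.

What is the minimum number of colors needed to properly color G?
χ(G) = 3

Clique number ω(G) = 2 (lower bound: χ ≥ ω).
Odd cycle [4, 2, 3, 12, 9, 6, 11] needs 3 colors (χ ≥ 3).
The coloring below uses 3 colors, so χ(G) = 3.
A valid 3-coloring: color 1: [2, 6, 12]; color 2: [3, 9, 11]; color 3: [4].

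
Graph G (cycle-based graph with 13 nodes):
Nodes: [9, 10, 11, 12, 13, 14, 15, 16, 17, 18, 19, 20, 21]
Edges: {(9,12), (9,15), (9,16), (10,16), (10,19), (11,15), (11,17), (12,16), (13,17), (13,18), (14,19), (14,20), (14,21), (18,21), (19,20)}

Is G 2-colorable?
The clique on vertices [9, 12, 16] has size 3 > 2, so it alone needs 3 colors.

No, G is not 2-colorable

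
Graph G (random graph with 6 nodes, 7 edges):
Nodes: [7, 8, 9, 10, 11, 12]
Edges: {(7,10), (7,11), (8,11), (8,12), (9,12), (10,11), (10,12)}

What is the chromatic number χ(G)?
χ(G) = 3

Clique number ω(G) = 3 (lower bound: χ ≥ ω).
The clique on [7, 10, 11] has size 3, forcing χ ≥ 3, and the coloring below uses 3 colors, so χ(G) = 3.
A valid 3-coloring: color 1: [11, 12]; color 2: [8, 9, 10]; color 3: [7].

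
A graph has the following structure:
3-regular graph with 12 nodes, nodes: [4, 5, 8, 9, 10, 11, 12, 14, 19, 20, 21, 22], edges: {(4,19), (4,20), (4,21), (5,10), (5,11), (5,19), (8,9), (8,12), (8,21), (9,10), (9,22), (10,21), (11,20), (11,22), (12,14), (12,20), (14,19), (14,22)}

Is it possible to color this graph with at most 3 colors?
Yes, G is 3-colorable

A valid 3-coloring: color 1: [5, 9, 14, 20, 21]; color 2: [4, 8, 10, 11]; color 3: [12, 19, 22].
(χ(G) = 3 ≤ 3.)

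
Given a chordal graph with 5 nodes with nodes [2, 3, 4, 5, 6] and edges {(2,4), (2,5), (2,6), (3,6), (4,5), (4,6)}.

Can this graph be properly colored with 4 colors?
Yes, G is 4-colorable

A valid 4-coloring: color 1: [5, 6]; color 2: [3, 4]; color 3: [2].
(χ(G) = 3 ≤ 4.)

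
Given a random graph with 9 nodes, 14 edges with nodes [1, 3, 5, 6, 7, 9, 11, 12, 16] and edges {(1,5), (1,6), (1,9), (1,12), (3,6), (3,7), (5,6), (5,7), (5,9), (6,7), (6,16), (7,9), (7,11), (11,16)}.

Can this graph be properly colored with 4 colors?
Yes, G is 4-colorable

A valid 4-coloring: color 1: [1, 7, 16]; color 2: [6, 9, 11, 12]; color 3: [3, 5].
(χ(G) = 3 ≤ 4.)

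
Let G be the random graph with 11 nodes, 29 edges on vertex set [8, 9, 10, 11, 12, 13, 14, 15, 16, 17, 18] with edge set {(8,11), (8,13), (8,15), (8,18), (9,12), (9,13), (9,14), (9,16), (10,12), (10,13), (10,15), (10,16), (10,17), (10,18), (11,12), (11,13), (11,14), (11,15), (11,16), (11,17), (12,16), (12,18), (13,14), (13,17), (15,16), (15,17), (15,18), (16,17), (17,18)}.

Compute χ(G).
χ(G) = 4

Clique number ω(G) = 4 (lower bound: χ ≥ ω).
The clique on [10, 15, 17, 18] has size 4, forcing χ ≥ 4, and the coloring below uses 4 colors, so χ(G) = 4.
A valid 4-coloring: color 1: [9, 10, 11]; color 2: [12, 13, 15]; color 3: [8, 14, 17]; color 4: [16, 18].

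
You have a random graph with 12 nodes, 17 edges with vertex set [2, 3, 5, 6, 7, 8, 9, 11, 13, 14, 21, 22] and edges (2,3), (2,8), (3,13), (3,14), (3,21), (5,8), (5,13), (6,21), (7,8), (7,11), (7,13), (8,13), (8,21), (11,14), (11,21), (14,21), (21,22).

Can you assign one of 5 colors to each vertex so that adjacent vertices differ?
Yes, G is 5-colorable

A valid 5-coloring: color 1: [2, 9, 13, 21]; color 2: [3, 6, 8, 11, 22]; color 3: [5, 7, 14].
(χ(G) = 3 ≤ 5.)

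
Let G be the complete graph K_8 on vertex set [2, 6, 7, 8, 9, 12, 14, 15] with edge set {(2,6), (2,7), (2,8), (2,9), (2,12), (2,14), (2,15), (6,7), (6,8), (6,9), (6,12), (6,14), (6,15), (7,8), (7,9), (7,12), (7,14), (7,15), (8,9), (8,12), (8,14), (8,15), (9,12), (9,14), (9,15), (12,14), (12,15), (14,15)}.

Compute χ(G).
Clique number ω(G) = 8 (lower bound: χ ≥ ω).
The clique on [2, 6, 7, 8, 9, 12, 14, 15] has size 8, forcing χ ≥ 8, and the coloring below uses 8 colors, so χ(G) = 8.
A valid 8-coloring: color 1: [8]; color 2: [6]; color 3: [14]; color 4: [9]; color 5: [15]; color 6: [12]; color 7: [2]; color 8: [7].

χ(G) = 8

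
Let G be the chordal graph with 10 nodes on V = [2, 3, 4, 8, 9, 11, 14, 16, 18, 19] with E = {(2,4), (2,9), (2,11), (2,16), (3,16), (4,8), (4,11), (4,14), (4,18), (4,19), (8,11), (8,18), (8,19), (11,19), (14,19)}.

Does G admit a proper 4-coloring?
A valid 4-coloring: color 1: [4, 9, 16]; color 2: [2, 3, 8, 14]; color 3: [11, 18]; color 4: [19].
(χ(G) = 4 ≤ 4.)

Yes, G is 4-colorable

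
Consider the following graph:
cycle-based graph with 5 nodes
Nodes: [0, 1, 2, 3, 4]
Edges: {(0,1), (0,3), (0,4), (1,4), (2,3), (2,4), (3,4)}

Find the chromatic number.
Clique number ω(G) = 3 (lower bound: χ ≥ ω).
The clique on [0, 1, 4] has size 3, forcing χ ≥ 3, and the coloring below uses 3 colors, so χ(G) = 3.
A valid 3-coloring: color 1: [4]; color 2: [0, 2]; color 3: [1, 3].

χ(G) = 3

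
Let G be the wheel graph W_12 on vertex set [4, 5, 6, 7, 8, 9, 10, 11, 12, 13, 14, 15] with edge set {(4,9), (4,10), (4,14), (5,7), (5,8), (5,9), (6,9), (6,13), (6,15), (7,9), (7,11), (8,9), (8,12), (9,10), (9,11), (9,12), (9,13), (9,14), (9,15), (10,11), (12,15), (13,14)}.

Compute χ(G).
Clique number ω(G) = 3 (lower bound: χ ≥ ω).
Odd cycle [5, 8, 12, 15, 6, 13, 14, 4, 10, 11, 7] needs 3 colors (χ ≥ 3).
Vertex 9 is adjacent to every vertex of [4, 5, 6, 7, 8, 10, 11, 12, 13, 14, 15], which already need 3 colors among themselves, so 9 needs a new color (χ ≥ 4).
The coloring below uses 4 colors, so χ(G) = 4.
A valid 4-coloring: color 1: [9]; color 2: [5, 6, 11, 12, 14]; color 3: [4, 7, 8, 13, 15]; color 4: [10].

χ(G) = 4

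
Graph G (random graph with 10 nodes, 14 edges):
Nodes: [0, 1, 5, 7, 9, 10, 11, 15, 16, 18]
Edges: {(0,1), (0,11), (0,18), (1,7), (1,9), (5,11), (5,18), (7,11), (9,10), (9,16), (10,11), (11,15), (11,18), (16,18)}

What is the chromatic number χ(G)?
χ(G) = 3

Clique number ω(G) = 3 (lower bound: χ ≥ ω).
The clique on [0, 11, 18] has size 3, forcing χ ≥ 3, and the coloring below uses 3 colors, so χ(G) = 3.
A valid 3-coloring: color 1: [1, 11, 16]; color 2: [7, 9, 15, 18]; color 3: [0, 5, 10].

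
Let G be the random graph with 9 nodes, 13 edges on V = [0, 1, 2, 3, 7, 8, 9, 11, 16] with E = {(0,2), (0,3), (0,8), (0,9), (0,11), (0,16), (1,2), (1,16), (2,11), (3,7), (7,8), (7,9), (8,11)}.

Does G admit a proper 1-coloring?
The clique on vertices [0, 8, 11] has size 3 > 1, so it alone needs 3 colors.

No, G is not 1-colorable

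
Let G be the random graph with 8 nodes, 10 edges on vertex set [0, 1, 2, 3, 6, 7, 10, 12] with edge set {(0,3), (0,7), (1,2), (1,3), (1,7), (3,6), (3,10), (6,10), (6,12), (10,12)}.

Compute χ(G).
χ(G) = 3

Clique number ω(G) = 3 (lower bound: χ ≥ ω).
The clique on [3, 6, 10] has size 3, forcing χ ≥ 3, and the coloring below uses 3 colors, so χ(G) = 3.
A valid 3-coloring: color 1: [2, 3, 7, 12]; color 2: [0, 1, 6]; color 3: [10].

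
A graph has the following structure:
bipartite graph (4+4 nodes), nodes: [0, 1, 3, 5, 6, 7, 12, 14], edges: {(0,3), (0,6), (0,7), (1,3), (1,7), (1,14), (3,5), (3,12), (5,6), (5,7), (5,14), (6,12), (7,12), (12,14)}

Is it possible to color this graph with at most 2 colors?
A valid 2-coloring: color 1: [0, 1, 5, 12]; color 2: [3, 6, 7, 14].
(χ(G) = 2 ≤ 2.)

Yes, G is 2-colorable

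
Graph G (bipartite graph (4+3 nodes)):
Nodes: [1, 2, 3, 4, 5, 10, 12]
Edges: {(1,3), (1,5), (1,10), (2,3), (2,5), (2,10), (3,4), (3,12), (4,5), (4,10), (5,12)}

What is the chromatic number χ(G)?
χ(G) = 2

Clique number ω(G) = 2 (lower bound: χ ≥ ω).
The graph is bipartite (no odd cycle), so 2 colors suffice: χ(G) = 2.
A valid 2-coloring: color 1: [3, 5, 10]; color 2: [1, 2, 4, 12].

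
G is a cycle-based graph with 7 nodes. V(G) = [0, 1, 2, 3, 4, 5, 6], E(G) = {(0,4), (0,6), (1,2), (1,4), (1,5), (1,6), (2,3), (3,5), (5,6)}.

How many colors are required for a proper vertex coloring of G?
Clique number ω(G) = 3 (lower bound: χ ≥ ω).
The clique on [1, 5, 6] has size 3, forcing χ ≥ 3, and the coloring below uses 3 colors, so χ(G) = 3.
A valid 3-coloring: color 1: [0, 1, 3]; color 2: [2, 4, 6]; color 3: [5].

χ(G) = 3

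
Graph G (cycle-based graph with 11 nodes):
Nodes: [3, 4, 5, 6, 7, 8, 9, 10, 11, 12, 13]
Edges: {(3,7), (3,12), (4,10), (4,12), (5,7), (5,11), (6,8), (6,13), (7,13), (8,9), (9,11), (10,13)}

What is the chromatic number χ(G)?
Clique number ω(G) = 2 (lower bound: χ ≥ ω).
Odd cycle [5, 11, 9, 8, 6, 13, 7] needs 3 colors (χ ≥ 3).
The coloring below uses 3 colors, so χ(G) = 3.
A valid 3-coloring: color 1: [7, 8, 10, 11, 12]; color 2: [3, 4, 5, 9, 13]; color 3: [6].

χ(G) = 3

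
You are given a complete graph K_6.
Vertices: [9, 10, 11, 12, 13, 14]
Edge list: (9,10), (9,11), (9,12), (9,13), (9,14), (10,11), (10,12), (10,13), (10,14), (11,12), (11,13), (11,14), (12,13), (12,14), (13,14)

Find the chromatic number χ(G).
Clique number ω(G) = 6 (lower bound: χ ≥ ω).
The clique on [9, 10, 11, 12, 13, 14] has size 6, forcing χ ≥ 6, and the coloring below uses 6 colors, so χ(G) = 6.
A valid 6-coloring: color 1: [12]; color 2: [14]; color 3: [10]; color 4: [9]; color 5: [13]; color 6: [11].

χ(G) = 6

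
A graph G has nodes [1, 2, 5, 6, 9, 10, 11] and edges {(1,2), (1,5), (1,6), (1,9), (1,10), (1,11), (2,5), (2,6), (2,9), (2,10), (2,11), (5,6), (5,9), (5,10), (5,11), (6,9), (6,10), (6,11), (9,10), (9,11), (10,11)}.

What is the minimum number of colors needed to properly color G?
χ(G) = 7

Clique number ω(G) = 7 (lower bound: χ ≥ ω).
The clique on [1, 2, 5, 6, 9, 10, 11] has size 7, forcing χ ≥ 7, and the coloring below uses 7 colors, so χ(G) = 7.
A valid 7-coloring: color 1: [2]; color 2: [6]; color 3: [1]; color 4: [9]; color 5: [5]; color 6: [11]; color 7: [10].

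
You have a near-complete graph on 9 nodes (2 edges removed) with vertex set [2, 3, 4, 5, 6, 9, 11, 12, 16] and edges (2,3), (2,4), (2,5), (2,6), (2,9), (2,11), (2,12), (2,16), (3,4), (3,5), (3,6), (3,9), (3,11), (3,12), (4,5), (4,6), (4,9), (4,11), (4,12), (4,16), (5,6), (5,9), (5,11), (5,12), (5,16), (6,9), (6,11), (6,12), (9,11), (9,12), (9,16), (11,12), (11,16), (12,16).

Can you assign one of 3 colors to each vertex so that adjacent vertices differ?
No, G is not 3-colorable

The clique on vertices [2, 3, 4, 5, 6, 9, 11, 12] has size 8 > 3, so it alone needs 8 colors.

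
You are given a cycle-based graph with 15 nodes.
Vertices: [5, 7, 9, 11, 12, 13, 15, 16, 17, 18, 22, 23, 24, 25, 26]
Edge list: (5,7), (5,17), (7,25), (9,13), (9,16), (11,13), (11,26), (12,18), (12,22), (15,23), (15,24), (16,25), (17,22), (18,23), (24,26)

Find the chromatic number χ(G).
χ(G) = 3

Clique number ω(G) = 2 (lower bound: χ ≥ ω).
Odd cycle [15, 24, 26, 11, 13, 9, 16, 25, 7, 5, 17, 22, 12, 18, 23] needs 3 colors (χ ≥ 3).
The coloring below uses 3 colors, so χ(G) = 3.
A valid 3-coloring: color 1: [7, 13, 15, 16, 17, 18, 26]; color 2: [5, 9, 11, 22, 23, 24, 25]; color 3: [12].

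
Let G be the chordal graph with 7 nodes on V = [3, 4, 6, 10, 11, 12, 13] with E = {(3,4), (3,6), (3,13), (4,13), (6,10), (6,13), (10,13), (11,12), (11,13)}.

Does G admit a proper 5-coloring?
A valid 5-coloring: color 1: [12, 13]; color 2: [4, 6, 11]; color 3: [3, 10].
(χ(G) = 3 ≤ 5.)

Yes, G is 5-colorable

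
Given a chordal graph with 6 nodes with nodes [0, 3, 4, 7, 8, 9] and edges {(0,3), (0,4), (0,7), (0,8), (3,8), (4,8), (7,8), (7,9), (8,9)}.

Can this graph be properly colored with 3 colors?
Yes, G is 3-colorable

A valid 3-coloring: color 1: [8]; color 2: [0, 9]; color 3: [3, 4, 7].
(χ(G) = 3 ≤ 3.)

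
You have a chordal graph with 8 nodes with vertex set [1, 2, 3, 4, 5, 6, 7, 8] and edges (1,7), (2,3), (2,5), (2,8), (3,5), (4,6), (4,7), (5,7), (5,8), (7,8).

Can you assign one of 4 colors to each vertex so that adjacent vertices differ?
A valid 4-coloring: color 1: [1, 4, 5]; color 2: [2, 6, 7]; color 3: [3, 8].
(χ(G) = 3 ≤ 4.)

Yes, G is 4-colorable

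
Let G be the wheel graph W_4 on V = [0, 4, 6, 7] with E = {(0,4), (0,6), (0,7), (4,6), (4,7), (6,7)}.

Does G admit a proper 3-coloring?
The clique on vertices [0, 4, 6, 7] has size 4 > 3, so it alone needs 4 colors.

No, G is not 3-colorable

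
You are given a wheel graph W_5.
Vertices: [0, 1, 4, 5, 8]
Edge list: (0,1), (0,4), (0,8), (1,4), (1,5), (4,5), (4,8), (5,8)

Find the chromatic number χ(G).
χ(G) = 3

Clique number ω(G) = 3 (lower bound: χ ≥ ω).
The clique on [0, 4, 8] has size 3, forcing χ ≥ 3, and the coloring below uses 3 colors, so χ(G) = 3.
A valid 3-coloring: color 1: [4]; color 2: [1, 8]; color 3: [0, 5].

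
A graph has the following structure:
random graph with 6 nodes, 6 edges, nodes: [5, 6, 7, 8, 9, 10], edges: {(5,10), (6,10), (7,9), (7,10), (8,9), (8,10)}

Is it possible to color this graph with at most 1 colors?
Edge (8,9) forces its endpoints to differ, so 1 color is not enough.

No, G is not 1-colorable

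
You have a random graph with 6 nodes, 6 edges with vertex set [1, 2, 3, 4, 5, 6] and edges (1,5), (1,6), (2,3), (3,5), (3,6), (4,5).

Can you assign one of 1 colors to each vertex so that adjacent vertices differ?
No, G is not 1-colorable

Edge (1,5) forces its endpoints to differ, so 1 color is not enough.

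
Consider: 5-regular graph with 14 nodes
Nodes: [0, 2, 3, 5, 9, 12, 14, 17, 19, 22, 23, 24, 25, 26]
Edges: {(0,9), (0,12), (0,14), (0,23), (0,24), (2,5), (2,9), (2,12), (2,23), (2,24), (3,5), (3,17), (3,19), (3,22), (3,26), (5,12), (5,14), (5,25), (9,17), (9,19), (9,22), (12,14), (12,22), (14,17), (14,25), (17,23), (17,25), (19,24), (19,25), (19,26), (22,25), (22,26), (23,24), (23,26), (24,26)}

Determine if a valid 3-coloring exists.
Suppose a proper 3-coloring c exists. The clique [0, 12, 14] takes 3 distinct colors; by symmetry let c(0) = 1, c(12) = 2, c(14) = 3.
- Vertex 5: neighbors [12, 14] already have colors [2, 3] ⇒ c(5) = 1.
- Vertex 2: neighbors [5, 12] already have colors [1, 2] ⇒ c(2) = 3.
- Vertex 9: neighbors [0, 2] already have colors [1, 3] ⇒ c(9) = 2.
- Vertex 17: neighbors [9, 14] already have colors [2, 3] ⇒ c(17) = 1.
- Vertex 24: neighbors [0, 2] already have colors [1, 3] ⇒ c(24) = 2.
- Vertex 23: neighbors [0, 24, 2] already have colors [1, 2, 3] — all 3 colors blocked. Contradiction.
The forced assignments end in a contradiction, so G has no proper 3-coloring (χ ≥ 4).

No, G is not 3-colorable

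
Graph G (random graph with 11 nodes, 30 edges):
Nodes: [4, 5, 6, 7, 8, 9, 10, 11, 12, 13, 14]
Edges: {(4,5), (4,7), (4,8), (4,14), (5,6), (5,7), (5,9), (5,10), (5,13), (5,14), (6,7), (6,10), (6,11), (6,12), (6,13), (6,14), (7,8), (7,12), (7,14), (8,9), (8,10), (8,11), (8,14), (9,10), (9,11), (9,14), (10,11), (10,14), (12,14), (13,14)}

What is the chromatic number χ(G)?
χ(G) = 4

Clique number ω(G) = 4 (lower bound: χ ≥ ω).
The clique on [8, 9, 10, 11] has size 4, forcing χ ≥ 4, and the coloring below uses 4 colors, so χ(G) = 4.
A valid 4-coloring: color 1: [11, 14]; color 2: [4, 6, 9]; color 3: [5, 8, 12]; color 4: [7, 10, 13].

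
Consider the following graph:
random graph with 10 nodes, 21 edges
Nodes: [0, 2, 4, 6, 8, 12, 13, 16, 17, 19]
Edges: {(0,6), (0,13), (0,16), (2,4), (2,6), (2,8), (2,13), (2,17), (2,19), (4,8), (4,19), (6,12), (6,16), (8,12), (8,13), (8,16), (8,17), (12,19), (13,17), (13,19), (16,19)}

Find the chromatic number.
χ(G) = 4

Clique number ω(G) = 4 (lower bound: χ ≥ ω).
The clique on [2, 8, 13, 17] has size 4, forcing χ ≥ 4, and the coloring below uses 4 colors, so χ(G) = 4.
A valid 4-coloring: color 1: [6, 8, 19]; color 2: [0, 2, 12]; color 3: [4, 13, 16]; color 4: [17].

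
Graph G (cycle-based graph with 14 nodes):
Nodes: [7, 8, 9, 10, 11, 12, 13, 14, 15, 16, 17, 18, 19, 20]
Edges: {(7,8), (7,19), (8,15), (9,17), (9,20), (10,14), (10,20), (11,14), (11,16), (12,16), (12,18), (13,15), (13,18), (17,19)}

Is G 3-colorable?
A valid 3-coloring: color 1: [8, 9, 10, 11, 12, 13, 19]; color 2: [7, 14, 15, 16, 17, 18, 20].
(χ(G) = 2 ≤ 3.)

Yes, G is 3-colorable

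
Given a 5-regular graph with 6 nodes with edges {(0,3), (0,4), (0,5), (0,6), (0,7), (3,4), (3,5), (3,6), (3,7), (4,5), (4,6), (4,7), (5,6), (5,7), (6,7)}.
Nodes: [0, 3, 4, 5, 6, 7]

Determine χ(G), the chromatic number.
Clique number ω(G) = 6 (lower bound: χ ≥ ω).
The clique on [0, 3, 4, 5, 6, 7] has size 6, forcing χ ≥ 6, and the coloring below uses 6 colors, so χ(G) = 6.
A valid 6-coloring: color 1: [3]; color 2: [5]; color 3: [6]; color 4: [0]; color 5: [7]; color 6: [4].

χ(G) = 6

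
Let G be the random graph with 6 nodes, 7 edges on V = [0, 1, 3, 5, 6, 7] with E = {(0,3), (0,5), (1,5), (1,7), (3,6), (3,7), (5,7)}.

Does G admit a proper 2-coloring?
The clique on vertices [1, 5, 7] has size 3 > 2, so it alone needs 3 colors.

No, G is not 2-colorable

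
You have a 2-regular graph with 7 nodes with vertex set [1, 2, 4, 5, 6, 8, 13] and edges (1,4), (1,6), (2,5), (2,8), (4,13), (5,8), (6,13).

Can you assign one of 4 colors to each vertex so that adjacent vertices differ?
Yes, G is 4-colorable

A valid 4-coloring: color 1: [2, 4, 6]; color 2: [1, 8, 13]; color 3: [5].
(χ(G) = 3 ≤ 4.)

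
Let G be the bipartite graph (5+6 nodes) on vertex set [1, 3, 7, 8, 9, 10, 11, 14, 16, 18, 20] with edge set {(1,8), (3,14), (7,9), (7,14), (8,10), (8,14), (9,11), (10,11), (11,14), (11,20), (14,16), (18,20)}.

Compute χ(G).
Clique number ω(G) = 2 (lower bound: χ ≥ ω).
The graph is bipartite (no odd cycle), so 2 colors suffice: χ(G) = 2.
A valid 2-coloring: color 1: [1, 9, 10, 14, 20]; color 2: [3, 7, 8, 11, 16, 18].

χ(G) = 2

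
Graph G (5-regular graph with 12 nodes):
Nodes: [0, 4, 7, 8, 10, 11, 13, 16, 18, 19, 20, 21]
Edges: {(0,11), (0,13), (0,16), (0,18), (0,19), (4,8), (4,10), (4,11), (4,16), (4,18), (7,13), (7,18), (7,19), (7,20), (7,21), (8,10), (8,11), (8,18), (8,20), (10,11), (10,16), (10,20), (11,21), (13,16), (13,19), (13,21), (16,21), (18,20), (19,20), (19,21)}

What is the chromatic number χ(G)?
Clique number ω(G) = 4 (lower bound: χ ≥ ω).
The clique on [4, 8, 10, 11] has size 4, forcing χ ≥ 4, and the coloring below uses 4 colors, so χ(G) = 4.
A valid 4-coloring: color 1: [10, 18, 19]; color 2: [11, 13, 20]; color 3: [7, 8, 16]; color 4: [0, 4, 21].

χ(G) = 4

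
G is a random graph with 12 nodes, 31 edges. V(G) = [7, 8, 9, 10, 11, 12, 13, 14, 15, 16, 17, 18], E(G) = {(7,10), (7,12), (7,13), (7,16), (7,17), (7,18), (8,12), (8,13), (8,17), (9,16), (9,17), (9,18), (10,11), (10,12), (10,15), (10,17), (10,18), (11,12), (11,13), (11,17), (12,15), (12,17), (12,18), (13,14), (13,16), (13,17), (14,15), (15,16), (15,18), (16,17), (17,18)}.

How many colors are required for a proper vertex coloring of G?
Clique number ω(G) = 5 (lower bound: χ ≥ ω).
The clique on [7, 10, 12, 17, 18] has size 5, forcing χ ≥ 5, and the coloring below uses 5 colors, so χ(G) = 5.
A valid 5-coloring: color 1: [15, 17]; color 2: [9, 12, 13]; color 3: [8, 11, 14, 16, 18]; color 4: [7]; color 5: [10].

χ(G) = 5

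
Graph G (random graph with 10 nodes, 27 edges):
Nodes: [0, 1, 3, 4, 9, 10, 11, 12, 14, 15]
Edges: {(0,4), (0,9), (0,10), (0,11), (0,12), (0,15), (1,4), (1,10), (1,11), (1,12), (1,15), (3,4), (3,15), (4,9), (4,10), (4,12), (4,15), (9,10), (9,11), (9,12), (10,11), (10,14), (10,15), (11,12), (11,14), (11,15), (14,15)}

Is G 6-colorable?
A valid 6-coloring: color 1: [4, 11]; color 2: [9, 15]; color 3: [3, 10, 12]; color 4: [0, 1, 14].
(χ(G) = 4 ≤ 6.)

Yes, G is 6-colorable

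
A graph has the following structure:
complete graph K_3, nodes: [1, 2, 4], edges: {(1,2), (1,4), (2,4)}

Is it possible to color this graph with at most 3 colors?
A valid 3-coloring: color 1: [2]; color 2: [1]; color 3: [4].
(χ(G) = 3 ≤ 3.)

Yes, G is 3-colorable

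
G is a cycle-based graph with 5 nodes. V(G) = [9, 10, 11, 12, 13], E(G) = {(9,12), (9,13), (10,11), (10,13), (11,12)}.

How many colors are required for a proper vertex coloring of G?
χ(G) = 3

Clique number ω(G) = 2 (lower bound: χ ≥ ω).
Odd cycle [10, 11, 12, 9, 13] needs 3 colors (χ ≥ 3).
The coloring below uses 3 colors, so χ(G) = 3.
A valid 3-coloring: color 1: [9, 10]; color 2: [11, 13]; color 3: [12].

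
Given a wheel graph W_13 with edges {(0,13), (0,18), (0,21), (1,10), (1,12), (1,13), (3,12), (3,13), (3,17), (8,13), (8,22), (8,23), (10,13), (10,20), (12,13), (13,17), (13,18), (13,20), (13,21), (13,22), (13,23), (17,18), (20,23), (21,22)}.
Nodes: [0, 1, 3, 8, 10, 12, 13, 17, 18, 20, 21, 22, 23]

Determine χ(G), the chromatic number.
χ(G) = 3

Clique number ω(G) = 3 (lower bound: χ ≥ ω).
The clique on [0, 13, 18] has size 3, forcing χ ≥ 3, and the coloring below uses 3 colors, so χ(G) = 3.
A valid 3-coloring: color 1: [13]; color 2: [0, 10, 12, 17, 22, 23]; color 3: [1, 3, 8, 18, 20, 21].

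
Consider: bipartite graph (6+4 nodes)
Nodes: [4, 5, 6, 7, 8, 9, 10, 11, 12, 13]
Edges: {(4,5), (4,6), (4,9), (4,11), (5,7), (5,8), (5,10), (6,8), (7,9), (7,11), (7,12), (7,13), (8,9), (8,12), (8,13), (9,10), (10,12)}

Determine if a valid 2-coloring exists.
A valid 2-coloring: color 1: [4, 7, 8, 10]; color 2: [5, 6, 9, 11, 12, 13].
(χ(G) = 2 ≤ 2.)

Yes, G is 2-colorable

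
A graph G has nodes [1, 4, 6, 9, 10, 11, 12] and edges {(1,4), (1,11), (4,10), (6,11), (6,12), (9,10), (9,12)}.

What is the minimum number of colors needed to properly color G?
Clique number ω(G) = 2 (lower bound: χ ≥ ω).
Odd cycle [11, 1, 4, 10, 9, 12, 6] needs 3 colors (χ ≥ 3).
The coloring below uses 3 colors, so χ(G) = 3.
A valid 3-coloring: color 1: [4, 11, 12]; color 2: [1, 6, 10]; color 3: [9].

χ(G) = 3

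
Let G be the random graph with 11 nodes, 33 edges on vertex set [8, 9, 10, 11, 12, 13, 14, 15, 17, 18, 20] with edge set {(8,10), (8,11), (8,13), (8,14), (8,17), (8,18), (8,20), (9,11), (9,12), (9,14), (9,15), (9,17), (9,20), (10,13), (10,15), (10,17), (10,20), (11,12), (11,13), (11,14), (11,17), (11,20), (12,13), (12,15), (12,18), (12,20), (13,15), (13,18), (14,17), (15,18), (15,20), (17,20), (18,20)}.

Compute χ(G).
χ(G) = 5

Clique number ω(G) = 4 (lower bound: χ ≥ ω).
Suppose a proper 4-coloring c exists. The clique [8, 10, 17, 20] takes 4 distinct colors; by symmetry let c(8) = 1, c(10) = 2, c(17) = 3, c(20) = 4.
- Vertex 11: neighbors [8, 17, 20] already have colors [1, 3, 4] ⇒ c(11) = 2.
- Vertex 9: neighbors [11, 17, 20] already have colors [2, 3, 4] ⇒ c(9) = 1.
- Vertex 12: neighbors [9, 11, 20] already have colors [1, 2, 4] ⇒ c(12) = 3.
- Vertex 15: neighbors [9, 10, 12, 20] already have colors [1, 2, 3, 4] — all 4 colors blocked. Contradiction.
The forced assignments end in a contradiction, so G has no proper 4-coloring (χ ≥ 5).
The coloring below uses 5 colors, so χ(G) = 5.
A valid 5-coloring: color 1: [13, 14, 20]; color 2: [11, 15]; color 3: [8, 9]; color 4: [12, 17]; color 5: [10, 18].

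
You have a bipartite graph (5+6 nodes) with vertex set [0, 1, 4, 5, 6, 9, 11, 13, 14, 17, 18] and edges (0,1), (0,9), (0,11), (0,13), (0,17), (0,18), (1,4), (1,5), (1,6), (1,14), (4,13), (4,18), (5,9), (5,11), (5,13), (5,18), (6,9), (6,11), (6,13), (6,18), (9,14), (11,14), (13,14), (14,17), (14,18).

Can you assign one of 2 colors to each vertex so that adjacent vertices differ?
Yes, G is 2-colorable

A valid 2-coloring: color 1: [0, 4, 5, 6, 14]; color 2: [1, 9, 11, 13, 17, 18].
(χ(G) = 2 ≤ 2.)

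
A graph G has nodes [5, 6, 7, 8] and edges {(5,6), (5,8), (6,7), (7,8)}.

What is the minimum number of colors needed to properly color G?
Clique number ω(G) = 2 (lower bound: χ ≥ ω).
The graph is bipartite (no odd cycle), so 2 colors suffice: χ(G) = 2.
A valid 2-coloring: color 1: [6, 8]; color 2: [5, 7].

χ(G) = 2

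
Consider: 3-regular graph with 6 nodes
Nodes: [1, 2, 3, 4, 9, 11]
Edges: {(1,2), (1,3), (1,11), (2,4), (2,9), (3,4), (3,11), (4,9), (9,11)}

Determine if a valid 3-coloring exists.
A valid 3-coloring: color 1: [3, 9]; color 2: [1, 4]; color 3: [2, 11].
(χ(G) = 3 ≤ 3.)

Yes, G is 3-colorable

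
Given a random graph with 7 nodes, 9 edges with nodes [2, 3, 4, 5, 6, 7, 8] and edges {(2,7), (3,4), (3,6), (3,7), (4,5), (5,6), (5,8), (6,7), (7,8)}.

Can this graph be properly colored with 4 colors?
A valid 4-coloring: color 1: [5, 7]; color 2: [2, 4, 6, 8]; color 3: [3].
(χ(G) = 3 ≤ 4.)

Yes, G is 4-colorable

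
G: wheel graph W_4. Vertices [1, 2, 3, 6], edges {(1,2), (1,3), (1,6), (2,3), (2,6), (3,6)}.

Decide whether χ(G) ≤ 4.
A valid 4-coloring: color 1: [6]; color 2: [3]; color 3: [2]; color 4: [1].
(χ(G) = 4 ≤ 4.)

Yes, G is 4-colorable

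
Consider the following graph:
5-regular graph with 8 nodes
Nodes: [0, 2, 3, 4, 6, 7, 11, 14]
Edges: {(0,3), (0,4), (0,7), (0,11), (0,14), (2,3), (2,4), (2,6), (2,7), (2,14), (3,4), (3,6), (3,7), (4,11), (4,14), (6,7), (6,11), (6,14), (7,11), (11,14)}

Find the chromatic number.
χ(G) = 4

Clique number ω(G) = 4 (lower bound: χ ≥ ω).
The clique on [0, 4, 11, 14] has size 4, forcing χ ≥ 4, and the coloring below uses 4 colors, so χ(G) = 4.
A valid 4-coloring: color 1: [0, 2]; color 2: [3, 11]; color 3: [4, 6]; color 4: [7, 14].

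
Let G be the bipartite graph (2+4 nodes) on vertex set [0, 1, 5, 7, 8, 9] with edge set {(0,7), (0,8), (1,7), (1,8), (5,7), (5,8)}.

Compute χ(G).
χ(G) = 2

Clique number ω(G) = 2 (lower bound: χ ≥ ω).
The graph is bipartite (no odd cycle), so 2 colors suffice: χ(G) = 2.
A valid 2-coloring: color 1: [7, 8, 9]; color 2: [0, 1, 5].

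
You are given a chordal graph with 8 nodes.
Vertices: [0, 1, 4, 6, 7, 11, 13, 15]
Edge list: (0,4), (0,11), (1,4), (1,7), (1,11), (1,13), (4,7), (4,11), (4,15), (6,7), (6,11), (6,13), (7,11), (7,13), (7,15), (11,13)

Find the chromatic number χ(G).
χ(G) = 4

Clique number ω(G) = 4 (lower bound: χ ≥ ω).
The clique on [1, 4, 7, 11] has size 4, forcing χ ≥ 4, and the coloring below uses 4 colors, so χ(G) = 4.
A valid 4-coloring: color 1: [0, 7]; color 2: [11, 15]; color 3: [4, 13]; color 4: [1, 6].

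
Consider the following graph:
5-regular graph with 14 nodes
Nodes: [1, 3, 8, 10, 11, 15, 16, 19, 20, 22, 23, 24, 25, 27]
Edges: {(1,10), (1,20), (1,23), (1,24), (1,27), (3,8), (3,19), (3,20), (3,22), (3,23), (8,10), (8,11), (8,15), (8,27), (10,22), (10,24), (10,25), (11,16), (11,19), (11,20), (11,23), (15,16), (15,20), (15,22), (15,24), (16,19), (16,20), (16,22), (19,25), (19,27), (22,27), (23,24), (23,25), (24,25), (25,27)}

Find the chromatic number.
Clique number ω(G) = 3 (lower bound: χ ≥ ω).
The clique on [1, 10, 24] has size 3, forcing χ ≥ 3, and the coloring below uses 3 colors, so χ(G) = 3.
A valid 3-coloring: color 1: [1, 3, 11, 15, 25]; color 2: [10, 16, 23, 27]; color 3: [8, 19, 20, 22, 24].

χ(G) = 3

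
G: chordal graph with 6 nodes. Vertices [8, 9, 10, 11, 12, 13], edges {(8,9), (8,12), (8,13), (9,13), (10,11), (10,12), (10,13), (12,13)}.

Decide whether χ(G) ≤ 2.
No, G is not 2-colorable

The clique on vertices [8, 9, 13] has size 3 > 2, so it alone needs 3 colors.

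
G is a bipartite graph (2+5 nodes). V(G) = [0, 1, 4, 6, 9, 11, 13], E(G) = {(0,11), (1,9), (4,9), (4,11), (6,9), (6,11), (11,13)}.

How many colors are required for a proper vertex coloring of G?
χ(G) = 2

Clique number ω(G) = 2 (lower bound: χ ≥ ω).
The graph is bipartite (no odd cycle), so 2 colors suffice: χ(G) = 2.
A valid 2-coloring: color 1: [9, 11]; color 2: [0, 1, 4, 6, 13].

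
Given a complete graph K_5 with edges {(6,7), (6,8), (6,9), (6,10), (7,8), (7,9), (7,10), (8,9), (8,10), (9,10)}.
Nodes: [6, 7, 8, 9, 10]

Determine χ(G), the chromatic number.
χ(G) = 5

Clique number ω(G) = 5 (lower bound: χ ≥ ω).
The clique on [6, 7, 8, 9, 10] has size 5, forcing χ ≥ 5, and the coloring below uses 5 colors, so χ(G) = 5.
A valid 5-coloring: color 1: [9]; color 2: [8]; color 3: [6]; color 4: [10]; color 5: [7].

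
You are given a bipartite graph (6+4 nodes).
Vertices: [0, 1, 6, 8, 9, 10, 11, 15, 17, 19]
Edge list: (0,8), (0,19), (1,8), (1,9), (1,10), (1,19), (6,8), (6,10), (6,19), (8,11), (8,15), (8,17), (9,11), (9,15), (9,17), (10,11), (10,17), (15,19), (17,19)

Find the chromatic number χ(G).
Clique number ω(G) = 2 (lower bound: χ ≥ ω).
The graph is bipartite (no odd cycle), so 2 colors suffice: χ(G) = 2.
A valid 2-coloring: color 1: [8, 9, 10, 19]; color 2: [0, 1, 6, 11, 15, 17].

χ(G) = 2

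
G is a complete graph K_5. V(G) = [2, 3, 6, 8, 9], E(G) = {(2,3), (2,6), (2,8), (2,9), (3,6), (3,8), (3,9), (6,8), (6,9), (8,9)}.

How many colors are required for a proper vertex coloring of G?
Clique number ω(G) = 5 (lower bound: χ ≥ ω).
The clique on [2, 3, 6, 8, 9] has size 5, forcing χ ≥ 5, and the coloring below uses 5 colors, so χ(G) = 5.
A valid 5-coloring: color 1: [9]; color 2: [6]; color 3: [3]; color 4: [8]; color 5: [2].

χ(G) = 5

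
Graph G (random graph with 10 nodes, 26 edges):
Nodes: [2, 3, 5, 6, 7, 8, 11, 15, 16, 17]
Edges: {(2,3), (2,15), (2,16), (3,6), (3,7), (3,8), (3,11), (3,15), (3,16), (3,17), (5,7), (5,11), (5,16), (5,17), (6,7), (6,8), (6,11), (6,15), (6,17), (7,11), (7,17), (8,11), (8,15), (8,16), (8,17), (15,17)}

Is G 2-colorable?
No, G is not 2-colorable

The clique on vertices [3, 6, 8, 15, 17] has size 5 > 2, so it alone needs 5 colors.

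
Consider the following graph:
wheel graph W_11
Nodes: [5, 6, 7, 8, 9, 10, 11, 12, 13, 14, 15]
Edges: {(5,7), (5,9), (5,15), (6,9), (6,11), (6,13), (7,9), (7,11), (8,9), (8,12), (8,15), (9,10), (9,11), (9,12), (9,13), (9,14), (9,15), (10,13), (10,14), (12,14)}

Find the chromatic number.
Clique number ω(G) = 3 (lower bound: χ ≥ ω).
The clique on [5, 7, 9] has size 3, forcing χ ≥ 3, and the coloring below uses 3 colors, so χ(G) = 3.
A valid 3-coloring: color 1: [9]; color 2: [6, 7, 10, 12, 15]; color 3: [5, 8, 11, 13, 14].

χ(G) = 3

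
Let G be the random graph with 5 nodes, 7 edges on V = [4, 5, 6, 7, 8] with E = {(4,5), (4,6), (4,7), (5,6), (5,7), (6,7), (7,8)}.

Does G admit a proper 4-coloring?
Yes, G is 4-colorable

A valid 4-coloring: color 1: [7]; color 2: [4, 8]; color 3: [6]; color 4: [5].
(χ(G) = 4 ≤ 4.)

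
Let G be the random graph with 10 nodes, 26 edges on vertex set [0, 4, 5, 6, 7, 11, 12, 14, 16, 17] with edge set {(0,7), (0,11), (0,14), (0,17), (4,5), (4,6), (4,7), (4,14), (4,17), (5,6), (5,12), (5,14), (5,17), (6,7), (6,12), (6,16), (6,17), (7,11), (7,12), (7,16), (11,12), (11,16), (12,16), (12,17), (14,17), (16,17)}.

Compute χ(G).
Clique number ω(G) = 4 (lower bound: χ ≥ ω).
The clique on [6, 12, 16, 17] has size 4, forcing χ ≥ 4, and the coloring below uses 4 colors, so χ(G) = 4.
A valid 4-coloring: color 1: [7, 17]; color 2: [0, 4, 12]; color 3: [6, 11, 14]; color 4: [5, 16].

χ(G) = 4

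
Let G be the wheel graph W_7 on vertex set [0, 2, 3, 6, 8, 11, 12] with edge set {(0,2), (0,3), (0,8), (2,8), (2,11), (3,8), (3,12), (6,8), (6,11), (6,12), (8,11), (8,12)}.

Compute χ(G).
χ(G) = 3

Clique number ω(G) = 3 (lower bound: χ ≥ ω).
The clique on [0, 2, 8] has size 3, forcing χ ≥ 3, and the coloring below uses 3 colors, so χ(G) = 3.
A valid 3-coloring: color 1: [8]; color 2: [0, 11, 12]; color 3: [2, 3, 6].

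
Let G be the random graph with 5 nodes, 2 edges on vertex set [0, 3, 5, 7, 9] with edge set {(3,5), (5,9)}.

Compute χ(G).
χ(G) = 2

Clique number ω(G) = 2 (lower bound: χ ≥ ω).
The graph is bipartite (no odd cycle), so 2 colors suffice: χ(G) = 2.
A valid 2-coloring: color 1: [0, 5, 7]; color 2: [3, 9].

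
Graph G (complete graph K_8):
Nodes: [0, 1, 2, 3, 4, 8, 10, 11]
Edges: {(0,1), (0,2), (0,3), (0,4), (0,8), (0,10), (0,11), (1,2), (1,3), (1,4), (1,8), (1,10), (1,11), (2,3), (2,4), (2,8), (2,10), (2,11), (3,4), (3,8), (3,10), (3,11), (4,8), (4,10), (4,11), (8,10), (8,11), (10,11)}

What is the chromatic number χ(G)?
χ(G) = 8

Clique number ω(G) = 8 (lower bound: χ ≥ ω).
The clique on [0, 1, 2, 3, 4, 8, 10, 11] has size 8, forcing χ ≥ 8, and the coloring below uses 8 colors, so χ(G) = 8.
A valid 8-coloring: color 1: [3]; color 2: [0]; color 3: [1]; color 4: [4]; color 5: [8]; color 6: [2]; color 7: [11]; color 8: [10].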